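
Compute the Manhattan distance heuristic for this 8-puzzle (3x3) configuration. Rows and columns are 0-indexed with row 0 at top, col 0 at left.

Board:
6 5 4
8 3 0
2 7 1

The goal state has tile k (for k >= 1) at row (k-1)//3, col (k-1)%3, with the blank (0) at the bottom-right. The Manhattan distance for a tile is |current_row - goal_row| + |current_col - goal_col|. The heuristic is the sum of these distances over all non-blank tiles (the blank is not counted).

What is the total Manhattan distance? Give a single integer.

Tile 6: at (0,0), goal (1,2), distance |0-1|+|0-2| = 3
Tile 5: at (0,1), goal (1,1), distance |0-1|+|1-1| = 1
Tile 4: at (0,2), goal (1,0), distance |0-1|+|2-0| = 3
Tile 8: at (1,0), goal (2,1), distance |1-2|+|0-1| = 2
Tile 3: at (1,1), goal (0,2), distance |1-0|+|1-2| = 2
Tile 2: at (2,0), goal (0,1), distance |2-0|+|0-1| = 3
Tile 7: at (2,1), goal (2,0), distance |2-2|+|1-0| = 1
Tile 1: at (2,2), goal (0,0), distance |2-0|+|2-0| = 4
Sum: 3 + 1 + 3 + 2 + 2 + 3 + 1 + 4 = 19

Answer: 19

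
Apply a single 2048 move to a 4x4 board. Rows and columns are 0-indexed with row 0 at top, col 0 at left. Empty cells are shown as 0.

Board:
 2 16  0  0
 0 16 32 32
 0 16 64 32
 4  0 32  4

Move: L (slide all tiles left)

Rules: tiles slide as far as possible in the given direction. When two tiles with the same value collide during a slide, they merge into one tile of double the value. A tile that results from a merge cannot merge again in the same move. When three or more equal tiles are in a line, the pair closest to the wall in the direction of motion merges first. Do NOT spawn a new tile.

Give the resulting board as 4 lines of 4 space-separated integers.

Answer:  2 16  0  0
16 64  0  0
16 64 32  0
 4 32  4  0

Derivation:
Slide left:
row 0: [2, 16, 0, 0] -> [2, 16, 0, 0]
row 1: [0, 16, 32, 32] -> [16, 64, 0, 0]
row 2: [0, 16, 64, 32] -> [16, 64, 32, 0]
row 3: [4, 0, 32, 4] -> [4, 32, 4, 0]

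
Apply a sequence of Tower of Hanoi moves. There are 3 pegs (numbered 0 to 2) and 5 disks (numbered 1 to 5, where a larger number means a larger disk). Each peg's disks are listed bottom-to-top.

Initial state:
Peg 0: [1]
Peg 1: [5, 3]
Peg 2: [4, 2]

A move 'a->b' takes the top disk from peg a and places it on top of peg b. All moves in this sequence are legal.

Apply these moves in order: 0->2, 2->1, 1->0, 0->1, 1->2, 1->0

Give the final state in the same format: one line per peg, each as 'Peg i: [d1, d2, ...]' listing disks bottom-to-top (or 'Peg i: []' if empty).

After move 1 (0->2):
Peg 0: []
Peg 1: [5, 3]
Peg 2: [4, 2, 1]

After move 2 (2->1):
Peg 0: []
Peg 1: [5, 3, 1]
Peg 2: [4, 2]

After move 3 (1->0):
Peg 0: [1]
Peg 1: [5, 3]
Peg 2: [4, 2]

After move 4 (0->1):
Peg 0: []
Peg 1: [5, 3, 1]
Peg 2: [4, 2]

After move 5 (1->2):
Peg 0: []
Peg 1: [5, 3]
Peg 2: [4, 2, 1]

After move 6 (1->0):
Peg 0: [3]
Peg 1: [5]
Peg 2: [4, 2, 1]

Answer: Peg 0: [3]
Peg 1: [5]
Peg 2: [4, 2, 1]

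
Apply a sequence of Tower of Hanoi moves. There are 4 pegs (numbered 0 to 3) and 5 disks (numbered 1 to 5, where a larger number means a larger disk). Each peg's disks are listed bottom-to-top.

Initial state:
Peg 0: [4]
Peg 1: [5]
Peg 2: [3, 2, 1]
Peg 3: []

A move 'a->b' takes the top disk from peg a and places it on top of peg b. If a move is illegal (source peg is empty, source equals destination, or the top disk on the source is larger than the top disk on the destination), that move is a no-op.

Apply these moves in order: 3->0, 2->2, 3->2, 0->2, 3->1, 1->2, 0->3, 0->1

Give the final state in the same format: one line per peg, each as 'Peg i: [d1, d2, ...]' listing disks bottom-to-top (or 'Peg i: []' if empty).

Answer: Peg 0: []
Peg 1: [5]
Peg 2: [3, 2, 1]
Peg 3: [4]

Derivation:
After move 1 (3->0):
Peg 0: [4]
Peg 1: [5]
Peg 2: [3, 2, 1]
Peg 3: []

After move 2 (2->2):
Peg 0: [4]
Peg 1: [5]
Peg 2: [3, 2, 1]
Peg 3: []

After move 3 (3->2):
Peg 0: [4]
Peg 1: [5]
Peg 2: [3, 2, 1]
Peg 3: []

After move 4 (0->2):
Peg 0: [4]
Peg 1: [5]
Peg 2: [3, 2, 1]
Peg 3: []

After move 5 (3->1):
Peg 0: [4]
Peg 1: [5]
Peg 2: [3, 2, 1]
Peg 3: []

After move 6 (1->2):
Peg 0: [4]
Peg 1: [5]
Peg 2: [3, 2, 1]
Peg 3: []

After move 7 (0->3):
Peg 0: []
Peg 1: [5]
Peg 2: [3, 2, 1]
Peg 3: [4]

After move 8 (0->1):
Peg 0: []
Peg 1: [5]
Peg 2: [3, 2, 1]
Peg 3: [4]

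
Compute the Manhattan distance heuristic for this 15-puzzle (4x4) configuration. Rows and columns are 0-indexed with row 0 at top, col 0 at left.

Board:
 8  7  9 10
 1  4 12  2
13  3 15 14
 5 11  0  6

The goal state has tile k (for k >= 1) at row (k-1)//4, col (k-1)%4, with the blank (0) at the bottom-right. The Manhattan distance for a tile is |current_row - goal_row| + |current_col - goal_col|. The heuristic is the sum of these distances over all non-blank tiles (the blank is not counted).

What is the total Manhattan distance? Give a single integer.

Answer: 39

Derivation:
Tile 8: at (0,0), goal (1,3), distance |0-1|+|0-3| = 4
Tile 7: at (0,1), goal (1,2), distance |0-1|+|1-2| = 2
Tile 9: at (0,2), goal (2,0), distance |0-2|+|2-0| = 4
Tile 10: at (0,3), goal (2,1), distance |0-2|+|3-1| = 4
Tile 1: at (1,0), goal (0,0), distance |1-0|+|0-0| = 1
Tile 4: at (1,1), goal (0,3), distance |1-0|+|1-3| = 3
Tile 12: at (1,2), goal (2,3), distance |1-2|+|2-3| = 2
Tile 2: at (1,3), goal (0,1), distance |1-0|+|3-1| = 3
Tile 13: at (2,0), goal (3,0), distance |2-3|+|0-0| = 1
Tile 3: at (2,1), goal (0,2), distance |2-0|+|1-2| = 3
Tile 15: at (2,2), goal (3,2), distance |2-3|+|2-2| = 1
Tile 14: at (2,3), goal (3,1), distance |2-3|+|3-1| = 3
Tile 5: at (3,0), goal (1,0), distance |3-1|+|0-0| = 2
Tile 11: at (3,1), goal (2,2), distance |3-2|+|1-2| = 2
Tile 6: at (3,3), goal (1,1), distance |3-1|+|3-1| = 4
Sum: 4 + 2 + 4 + 4 + 1 + 3 + 2 + 3 + 1 + 3 + 1 + 3 + 2 + 2 + 4 = 39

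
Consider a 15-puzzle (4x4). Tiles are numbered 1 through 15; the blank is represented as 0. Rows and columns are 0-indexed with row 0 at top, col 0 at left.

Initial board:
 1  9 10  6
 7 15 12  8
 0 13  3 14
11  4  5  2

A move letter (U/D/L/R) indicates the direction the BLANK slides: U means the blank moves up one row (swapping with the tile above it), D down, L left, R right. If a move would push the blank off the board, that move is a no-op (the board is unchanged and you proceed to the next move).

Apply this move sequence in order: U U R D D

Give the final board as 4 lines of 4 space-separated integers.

After move 1 (U):
 1  9 10  6
 0 15 12  8
 7 13  3 14
11  4  5  2

After move 2 (U):
 0  9 10  6
 1 15 12  8
 7 13  3 14
11  4  5  2

After move 3 (R):
 9  0 10  6
 1 15 12  8
 7 13  3 14
11  4  5  2

After move 4 (D):
 9 15 10  6
 1  0 12  8
 7 13  3 14
11  4  5  2

After move 5 (D):
 9 15 10  6
 1 13 12  8
 7  0  3 14
11  4  5  2

Answer:  9 15 10  6
 1 13 12  8
 7  0  3 14
11  4  5  2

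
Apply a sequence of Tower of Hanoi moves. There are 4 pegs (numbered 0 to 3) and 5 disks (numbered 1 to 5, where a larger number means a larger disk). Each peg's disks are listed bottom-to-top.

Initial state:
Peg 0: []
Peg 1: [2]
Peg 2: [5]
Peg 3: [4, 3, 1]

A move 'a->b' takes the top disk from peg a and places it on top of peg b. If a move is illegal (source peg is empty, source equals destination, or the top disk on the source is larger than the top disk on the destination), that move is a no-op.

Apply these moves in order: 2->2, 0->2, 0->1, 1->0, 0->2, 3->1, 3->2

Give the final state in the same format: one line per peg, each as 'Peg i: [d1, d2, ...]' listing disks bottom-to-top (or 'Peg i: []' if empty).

After move 1 (2->2):
Peg 0: []
Peg 1: [2]
Peg 2: [5]
Peg 3: [4, 3, 1]

After move 2 (0->2):
Peg 0: []
Peg 1: [2]
Peg 2: [5]
Peg 3: [4, 3, 1]

After move 3 (0->1):
Peg 0: []
Peg 1: [2]
Peg 2: [5]
Peg 3: [4, 3, 1]

After move 4 (1->0):
Peg 0: [2]
Peg 1: []
Peg 2: [5]
Peg 3: [4, 3, 1]

After move 5 (0->2):
Peg 0: []
Peg 1: []
Peg 2: [5, 2]
Peg 3: [4, 3, 1]

After move 6 (3->1):
Peg 0: []
Peg 1: [1]
Peg 2: [5, 2]
Peg 3: [4, 3]

After move 7 (3->2):
Peg 0: []
Peg 1: [1]
Peg 2: [5, 2]
Peg 3: [4, 3]

Answer: Peg 0: []
Peg 1: [1]
Peg 2: [5, 2]
Peg 3: [4, 3]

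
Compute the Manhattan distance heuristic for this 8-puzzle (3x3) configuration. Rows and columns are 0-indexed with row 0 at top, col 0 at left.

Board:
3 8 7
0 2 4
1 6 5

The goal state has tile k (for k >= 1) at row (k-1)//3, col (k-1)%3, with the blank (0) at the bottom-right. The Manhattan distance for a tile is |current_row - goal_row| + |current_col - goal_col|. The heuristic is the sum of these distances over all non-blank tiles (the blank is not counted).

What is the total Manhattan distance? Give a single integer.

Answer: 17

Derivation:
Tile 3: (0,0)->(0,2) = 2
Tile 8: (0,1)->(2,1) = 2
Tile 7: (0,2)->(2,0) = 4
Tile 2: (1,1)->(0,1) = 1
Tile 4: (1,2)->(1,0) = 2
Tile 1: (2,0)->(0,0) = 2
Tile 6: (2,1)->(1,2) = 2
Tile 5: (2,2)->(1,1) = 2
Sum: 2 + 2 + 4 + 1 + 2 + 2 + 2 + 2 = 17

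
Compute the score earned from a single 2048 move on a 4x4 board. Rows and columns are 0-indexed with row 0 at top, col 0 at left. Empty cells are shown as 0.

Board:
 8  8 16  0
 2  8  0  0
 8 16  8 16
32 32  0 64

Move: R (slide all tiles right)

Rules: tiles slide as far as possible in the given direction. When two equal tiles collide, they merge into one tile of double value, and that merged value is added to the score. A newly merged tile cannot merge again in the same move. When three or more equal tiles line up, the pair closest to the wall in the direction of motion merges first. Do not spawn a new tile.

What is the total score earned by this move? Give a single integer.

Slide right:
row 0: [8, 8, 16, 0] -> [0, 0, 16, 16]  score +16 (running 16)
row 1: [2, 8, 0, 0] -> [0, 0, 2, 8]  score +0 (running 16)
row 2: [8, 16, 8, 16] -> [8, 16, 8, 16]  score +0 (running 16)
row 3: [32, 32, 0, 64] -> [0, 0, 64, 64]  score +64 (running 80)
Board after move:
 0  0 16 16
 0  0  2  8
 8 16  8 16
 0  0 64 64

Answer: 80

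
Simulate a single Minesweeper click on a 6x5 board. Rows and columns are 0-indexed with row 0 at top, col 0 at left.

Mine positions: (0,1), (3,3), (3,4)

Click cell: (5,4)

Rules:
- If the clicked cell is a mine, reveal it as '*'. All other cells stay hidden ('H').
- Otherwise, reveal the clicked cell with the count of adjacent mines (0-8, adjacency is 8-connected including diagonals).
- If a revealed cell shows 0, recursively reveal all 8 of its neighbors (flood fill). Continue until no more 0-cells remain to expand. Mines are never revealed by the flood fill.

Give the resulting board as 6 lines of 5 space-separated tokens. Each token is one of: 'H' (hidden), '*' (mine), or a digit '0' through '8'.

H H H H H
1 1 1 H H
0 0 1 H H
0 0 1 H H
0 0 1 2 2
0 0 0 0 0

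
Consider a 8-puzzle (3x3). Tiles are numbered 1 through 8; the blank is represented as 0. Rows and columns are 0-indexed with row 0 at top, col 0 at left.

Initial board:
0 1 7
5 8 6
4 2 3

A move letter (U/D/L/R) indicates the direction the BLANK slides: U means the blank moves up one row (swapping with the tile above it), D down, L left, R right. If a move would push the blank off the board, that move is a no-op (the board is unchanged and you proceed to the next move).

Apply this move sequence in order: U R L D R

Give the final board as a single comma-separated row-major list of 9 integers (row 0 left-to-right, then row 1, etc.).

Answer: 5, 1, 7, 8, 0, 6, 4, 2, 3

Derivation:
After move 1 (U):
0 1 7
5 8 6
4 2 3

After move 2 (R):
1 0 7
5 8 6
4 2 3

After move 3 (L):
0 1 7
5 8 6
4 2 3

After move 4 (D):
5 1 7
0 8 6
4 2 3

After move 5 (R):
5 1 7
8 0 6
4 2 3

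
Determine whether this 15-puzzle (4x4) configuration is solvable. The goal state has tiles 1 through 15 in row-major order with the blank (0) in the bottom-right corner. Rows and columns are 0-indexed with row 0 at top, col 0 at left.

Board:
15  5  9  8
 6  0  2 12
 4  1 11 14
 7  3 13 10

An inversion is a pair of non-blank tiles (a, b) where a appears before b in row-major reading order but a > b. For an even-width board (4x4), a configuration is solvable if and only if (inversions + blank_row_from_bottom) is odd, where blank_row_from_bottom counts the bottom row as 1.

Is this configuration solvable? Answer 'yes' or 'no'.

Answer: no

Derivation:
Inversions: 53
Blank is in row 1 (0-indexed from top), which is row 3 counting from the bottom (bottom = 1).
53 + 3 = 56, which is even, so the puzzle is not solvable.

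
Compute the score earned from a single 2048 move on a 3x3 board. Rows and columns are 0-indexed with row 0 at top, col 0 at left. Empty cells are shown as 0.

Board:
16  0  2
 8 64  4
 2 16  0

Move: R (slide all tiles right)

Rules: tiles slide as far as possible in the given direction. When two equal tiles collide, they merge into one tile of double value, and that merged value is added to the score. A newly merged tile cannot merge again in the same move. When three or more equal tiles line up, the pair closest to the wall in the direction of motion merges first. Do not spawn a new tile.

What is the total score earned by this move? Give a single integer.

Slide right:
row 0: [16, 0, 2] -> [0, 16, 2]  score +0 (running 0)
row 1: [8, 64, 4] -> [8, 64, 4]  score +0 (running 0)
row 2: [2, 16, 0] -> [0, 2, 16]  score +0 (running 0)
Board after move:
 0 16  2
 8 64  4
 0  2 16

Answer: 0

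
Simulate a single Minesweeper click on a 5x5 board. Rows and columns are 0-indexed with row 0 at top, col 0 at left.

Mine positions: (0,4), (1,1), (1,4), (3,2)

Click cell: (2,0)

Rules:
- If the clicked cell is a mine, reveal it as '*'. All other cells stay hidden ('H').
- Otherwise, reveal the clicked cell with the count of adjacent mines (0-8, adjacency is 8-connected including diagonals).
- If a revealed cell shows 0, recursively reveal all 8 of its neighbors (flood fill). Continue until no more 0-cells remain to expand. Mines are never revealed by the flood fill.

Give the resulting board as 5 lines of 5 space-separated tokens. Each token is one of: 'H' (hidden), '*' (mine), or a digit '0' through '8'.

H H H H H
H H H H H
1 H H H H
H H H H H
H H H H H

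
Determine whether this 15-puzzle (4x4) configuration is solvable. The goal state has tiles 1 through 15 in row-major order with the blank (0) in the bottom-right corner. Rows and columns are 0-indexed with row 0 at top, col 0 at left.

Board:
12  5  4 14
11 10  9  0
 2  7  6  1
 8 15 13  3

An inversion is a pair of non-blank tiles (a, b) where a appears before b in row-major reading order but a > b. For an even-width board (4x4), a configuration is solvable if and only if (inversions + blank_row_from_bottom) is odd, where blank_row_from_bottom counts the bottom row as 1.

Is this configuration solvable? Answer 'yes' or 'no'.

Answer: no

Derivation:
Inversions: 59
Blank is in row 1 (0-indexed from top), which is row 3 counting from the bottom (bottom = 1).
59 + 3 = 62, which is even, so the puzzle is not solvable.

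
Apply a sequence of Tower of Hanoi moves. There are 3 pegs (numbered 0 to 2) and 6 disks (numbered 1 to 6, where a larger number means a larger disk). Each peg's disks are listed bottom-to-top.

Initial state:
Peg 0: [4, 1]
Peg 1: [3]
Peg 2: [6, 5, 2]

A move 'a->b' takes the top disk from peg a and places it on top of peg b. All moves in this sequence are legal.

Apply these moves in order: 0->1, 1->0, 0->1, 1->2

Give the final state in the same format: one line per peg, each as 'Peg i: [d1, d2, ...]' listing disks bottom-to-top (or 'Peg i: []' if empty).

Answer: Peg 0: [4]
Peg 1: [3]
Peg 2: [6, 5, 2, 1]

Derivation:
After move 1 (0->1):
Peg 0: [4]
Peg 1: [3, 1]
Peg 2: [6, 5, 2]

After move 2 (1->0):
Peg 0: [4, 1]
Peg 1: [3]
Peg 2: [6, 5, 2]

After move 3 (0->1):
Peg 0: [4]
Peg 1: [3, 1]
Peg 2: [6, 5, 2]

After move 4 (1->2):
Peg 0: [4]
Peg 1: [3]
Peg 2: [6, 5, 2, 1]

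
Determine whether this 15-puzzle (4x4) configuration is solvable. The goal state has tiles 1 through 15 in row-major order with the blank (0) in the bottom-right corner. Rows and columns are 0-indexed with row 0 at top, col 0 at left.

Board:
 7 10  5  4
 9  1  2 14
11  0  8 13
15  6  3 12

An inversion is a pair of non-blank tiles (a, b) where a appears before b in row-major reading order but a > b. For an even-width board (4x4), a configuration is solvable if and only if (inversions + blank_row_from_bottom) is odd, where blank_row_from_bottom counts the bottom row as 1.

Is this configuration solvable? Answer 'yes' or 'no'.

Inversions: 44
Blank is in row 2 (0-indexed from top), which is row 2 counting from the bottom (bottom = 1).
44 + 2 = 46, which is even, so the puzzle is not solvable.

Answer: no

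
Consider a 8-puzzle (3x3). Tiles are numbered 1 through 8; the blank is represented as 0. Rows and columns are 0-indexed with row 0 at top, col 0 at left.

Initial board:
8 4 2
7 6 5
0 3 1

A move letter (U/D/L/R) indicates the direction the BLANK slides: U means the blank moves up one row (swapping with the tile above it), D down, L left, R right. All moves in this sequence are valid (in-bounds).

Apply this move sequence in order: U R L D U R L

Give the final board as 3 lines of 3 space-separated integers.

Answer: 8 4 2
0 6 5
7 3 1

Derivation:
After move 1 (U):
8 4 2
0 6 5
7 3 1

After move 2 (R):
8 4 2
6 0 5
7 3 1

After move 3 (L):
8 4 2
0 6 5
7 3 1

After move 4 (D):
8 4 2
7 6 5
0 3 1

After move 5 (U):
8 4 2
0 6 5
7 3 1

After move 6 (R):
8 4 2
6 0 5
7 3 1

After move 7 (L):
8 4 2
0 6 5
7 3 1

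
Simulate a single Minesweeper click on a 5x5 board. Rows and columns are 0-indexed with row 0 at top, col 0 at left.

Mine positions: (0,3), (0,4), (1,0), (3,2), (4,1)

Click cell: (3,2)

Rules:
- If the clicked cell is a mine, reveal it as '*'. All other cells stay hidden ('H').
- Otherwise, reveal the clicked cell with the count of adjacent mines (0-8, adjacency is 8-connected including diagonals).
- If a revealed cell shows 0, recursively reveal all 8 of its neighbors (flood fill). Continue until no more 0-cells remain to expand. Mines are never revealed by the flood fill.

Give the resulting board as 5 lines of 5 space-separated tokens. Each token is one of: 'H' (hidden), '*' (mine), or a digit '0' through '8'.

H H H H H
H H H H H
H H H H H
H H * H H
H H H H H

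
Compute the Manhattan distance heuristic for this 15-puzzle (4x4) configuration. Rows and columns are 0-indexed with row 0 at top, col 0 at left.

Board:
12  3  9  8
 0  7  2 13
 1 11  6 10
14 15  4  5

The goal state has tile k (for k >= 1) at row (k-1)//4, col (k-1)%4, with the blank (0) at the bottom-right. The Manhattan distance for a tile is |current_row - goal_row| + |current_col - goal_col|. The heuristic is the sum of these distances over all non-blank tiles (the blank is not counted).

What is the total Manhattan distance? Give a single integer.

Answer: 37

Derivation:
Tile 12: (0,0)->(2,3) = 5
Tile 3: (0,1)->(0,2) = 1
Tile 9: (0,2)->(2,0) = 4
Tile 8: (0,3)->(1,3) = 1
Tile 7: (1,1)->(1,2) = 1
Tile 2: (1,2)->(0,1) = 2
Tile 13: (1,3)->(3,0) = 5
Tile 1: (2,0)->(0,0) = 2
Tile 11: (2,1)->(2,2) = 1
Tile 6: (2,2)->(1,1) = 2
Tile 10: (2,3)->(2,1) = 2
Tile 14: (3,0)->(3,1) = 1
Tile 15: (3,1)->(3,2) = 1
Tile 4: (3,2)->(0,3) = 4
Tile 5: (3,3)->(1,0) = 5
Sum: 5 + 1 + 4 + 1 + 1 + 2 + 5 + 2 + 1 + 2 + 2 + 1 + 1 + 4 + 5 = 37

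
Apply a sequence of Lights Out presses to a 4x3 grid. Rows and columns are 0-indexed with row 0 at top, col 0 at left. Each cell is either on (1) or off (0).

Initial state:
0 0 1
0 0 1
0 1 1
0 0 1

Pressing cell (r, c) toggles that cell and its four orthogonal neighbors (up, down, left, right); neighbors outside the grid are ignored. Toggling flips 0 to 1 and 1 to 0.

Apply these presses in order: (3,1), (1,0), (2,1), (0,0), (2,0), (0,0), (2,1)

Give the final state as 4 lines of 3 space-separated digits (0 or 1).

Answer: 1 0 1
0 1 1
0 1 1
0 1 0

Derivation:
After press 1 at (3,1):
0 0 1
0 0 1
0 0 1
1 1 0

After press 2 at (1,0):
1 0 1
1 1 1
1 0 1
1 1 0

After press 3 at (2,1):
1 0 1
1 0 1
0 1 0
1 0 0

After press 4 at (0,0):
0 1 1
0 0 1
0 1 0
1 0 0

After press 5 at (2,0):
0 1 1
1 0 1
1 0 0
0 0 0

After press 6 at (0,0):
1 0 1
0 0 1
1 0 0
0 0 0

After press 7 at (2,1):
1 0 1
0 1 1
0 1 1
0 1 0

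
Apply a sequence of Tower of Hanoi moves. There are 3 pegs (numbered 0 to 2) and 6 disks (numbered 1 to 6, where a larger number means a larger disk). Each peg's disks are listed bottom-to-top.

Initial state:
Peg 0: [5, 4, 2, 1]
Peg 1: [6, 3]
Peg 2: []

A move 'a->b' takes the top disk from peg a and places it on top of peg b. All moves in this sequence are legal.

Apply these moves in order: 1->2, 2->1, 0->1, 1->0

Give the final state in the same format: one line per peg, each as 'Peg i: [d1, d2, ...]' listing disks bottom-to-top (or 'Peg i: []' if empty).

After move 1 (1->2):
Peg 0: [5, 4, 2, 1]
Peg 1: [6]
Peg 2: [3]

After move 2 (2->1):
Peg 0: [5, 4, 2, 1]
Peg 1: [6, 3]
Peg 2: []

After move 3 (0->1):
Peg 0: [5, 4, 2]
Peg 1: [6, 3, 1]
Peg 2: []

After move 4 (1->0):
Peg 0: [5, 4, 2, 1]
Peg 1: [6, 3]
Peg 2: []

Answer: Peg 0: [5, 4, 2, 1]
Peg 1: [6, 3]
Peg 2: []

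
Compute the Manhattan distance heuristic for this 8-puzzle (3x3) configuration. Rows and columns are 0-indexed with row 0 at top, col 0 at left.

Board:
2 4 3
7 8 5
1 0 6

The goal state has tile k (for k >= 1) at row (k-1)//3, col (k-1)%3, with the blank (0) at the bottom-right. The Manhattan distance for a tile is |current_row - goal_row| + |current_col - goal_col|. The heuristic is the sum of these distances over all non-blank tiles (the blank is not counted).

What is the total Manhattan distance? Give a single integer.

Tile 2: at (0,0), goal (0,1), distance |0-0|+|0-1| = 1
Tile 4: at (0,1), goal (1,0), distance |0-1|+|1-0| = 2
Tile 3: at (0,2), goal (0,2), distance |0-0|+|2-2| = 0
Tile 7: at (1,0), goal (2,0), distance |1-2|+|0-0| = 1
Tile 8: at (1,1), goal (2,1), distance |1-2|+|1-1| = 1
Tile 5: at (1,2), goal (1,1), distance |1-1|+|2-1| = 1
Tile 1: at (2,0), goal (0,0), distance |2-0|+|0-0| = 2
Tile 6: at (2,2), goal (1,2), distance |2-1|+|2-2| = 1
Sum: 1 + 2 + 0 + 1 + 1 + 1 + 2 + 1 = 9

Answer: 9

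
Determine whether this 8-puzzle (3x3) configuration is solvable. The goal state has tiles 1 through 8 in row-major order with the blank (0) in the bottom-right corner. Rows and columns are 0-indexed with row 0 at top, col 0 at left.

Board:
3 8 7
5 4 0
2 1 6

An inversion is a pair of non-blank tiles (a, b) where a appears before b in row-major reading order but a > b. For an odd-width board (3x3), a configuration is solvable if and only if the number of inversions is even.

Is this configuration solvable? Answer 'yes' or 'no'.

Inversions (pairs i<j in row-major order where tile[i] > tile[j] > 0): 19
19 is odd, so the puzzle is not solvable.

Answer: no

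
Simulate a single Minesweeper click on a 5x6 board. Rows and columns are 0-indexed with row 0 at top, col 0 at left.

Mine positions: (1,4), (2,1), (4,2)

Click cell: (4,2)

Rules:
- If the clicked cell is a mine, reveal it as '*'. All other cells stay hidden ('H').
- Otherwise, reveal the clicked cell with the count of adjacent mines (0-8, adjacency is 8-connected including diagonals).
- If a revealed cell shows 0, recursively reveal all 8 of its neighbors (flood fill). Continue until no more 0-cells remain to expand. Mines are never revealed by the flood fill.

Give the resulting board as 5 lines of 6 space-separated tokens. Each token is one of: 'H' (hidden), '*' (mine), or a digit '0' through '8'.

H H H H H H
H H H H H H
H H H H H H
H H H H H H
H H * H H H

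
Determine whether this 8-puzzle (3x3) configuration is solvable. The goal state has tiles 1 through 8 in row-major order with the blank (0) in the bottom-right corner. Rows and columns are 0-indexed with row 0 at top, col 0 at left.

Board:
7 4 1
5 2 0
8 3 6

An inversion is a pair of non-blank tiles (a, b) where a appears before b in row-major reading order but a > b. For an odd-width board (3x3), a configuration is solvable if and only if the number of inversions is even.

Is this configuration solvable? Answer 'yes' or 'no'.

Inversions (pairs i<j in row-major order where tile[i] > tile[j] > 0): 13
13 is odd, so the puzzle is not solvable.

Answer: no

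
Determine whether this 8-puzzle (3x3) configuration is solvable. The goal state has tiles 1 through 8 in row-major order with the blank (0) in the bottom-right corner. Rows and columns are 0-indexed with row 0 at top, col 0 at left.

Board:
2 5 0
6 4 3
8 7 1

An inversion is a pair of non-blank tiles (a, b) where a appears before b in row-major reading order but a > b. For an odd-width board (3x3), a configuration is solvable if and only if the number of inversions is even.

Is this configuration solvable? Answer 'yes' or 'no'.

Answer: no

Derivation:
Inversions (pairs i<j in row-major order where tile[i] > tile[j] > 0): 13
13 is odd, so the puzzle is not solvable.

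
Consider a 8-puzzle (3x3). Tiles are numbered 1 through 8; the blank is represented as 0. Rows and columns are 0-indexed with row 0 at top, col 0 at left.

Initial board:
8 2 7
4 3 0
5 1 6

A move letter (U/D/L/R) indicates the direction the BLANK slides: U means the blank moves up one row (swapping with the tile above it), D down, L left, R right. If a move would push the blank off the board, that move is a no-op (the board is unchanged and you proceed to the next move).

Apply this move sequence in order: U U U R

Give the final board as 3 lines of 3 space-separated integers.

After move 1 (U):
8 2 0
4 3 7
5 1 6

After move 2 (U):
8 2 0
4 3 7
5 1 6

After move 3 (U):
8 2 0
4 3 7
5 1 6

After move 4 (R):
8 2 0
4 3 7
5 1 6

Answer: 8 2 0
4 3 7
5 1 6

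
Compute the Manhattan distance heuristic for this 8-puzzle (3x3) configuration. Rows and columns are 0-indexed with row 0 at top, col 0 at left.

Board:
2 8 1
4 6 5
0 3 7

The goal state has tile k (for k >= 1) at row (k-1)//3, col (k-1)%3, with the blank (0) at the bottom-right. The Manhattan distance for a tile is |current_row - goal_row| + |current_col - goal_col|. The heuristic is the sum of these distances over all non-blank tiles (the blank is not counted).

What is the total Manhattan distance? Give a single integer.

Answer: 12

Derivation:
Tile 2: at (0,0), goal (0,1), distance |0-0|+|0-1| = 1
Tile 8: at (0,1), goal (2,1), distance |0-2|+|1-1| = 2
Tile 1: at (0,2), goal (0,0), distance |0-0|+|2-0| = 2
Tile 4: at (1,0), goal (1,0), distance |1-1|+|0-0| = 0
Tile 6: at (1,1), goal (1,2), distance |1-1|+|1-2| = 1
Tile 5: at (1,2), goal (1,1), distance |1-1|+|2-1| = 1
Tile 3: at (2,1), goal (0,2), distance |2-0|+|1-2| = 3
Tile 7: at (2,2), goal (2,0), distance |2-2|+|2-0| = 2
Sum: 1 + 2 + 2 + 0 + 1 + 1 + 3 + 2 = 12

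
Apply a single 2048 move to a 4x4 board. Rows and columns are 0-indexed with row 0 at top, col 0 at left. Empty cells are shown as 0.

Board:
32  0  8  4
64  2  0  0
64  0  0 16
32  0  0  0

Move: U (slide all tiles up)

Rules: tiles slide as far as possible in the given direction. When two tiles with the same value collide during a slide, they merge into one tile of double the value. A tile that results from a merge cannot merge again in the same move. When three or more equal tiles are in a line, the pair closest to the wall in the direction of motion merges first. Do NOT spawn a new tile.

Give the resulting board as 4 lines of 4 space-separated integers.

Answer:  32   2   8   4
128   0   0  16
 32   0   0   0
  0   0   0   0

Derivation:
Slide up:
col 0: [32, 64, 64, 32] -> [32, 128, 32, 0]
col 1: [0, 2, 0, 0] -> [2, 0, 0, 0]
col 2: [8, 0, 0, 0] -> [8, 0, 0, 0]
col 3: [4, 0, 16, 0] -> [4, 16, 0, 0]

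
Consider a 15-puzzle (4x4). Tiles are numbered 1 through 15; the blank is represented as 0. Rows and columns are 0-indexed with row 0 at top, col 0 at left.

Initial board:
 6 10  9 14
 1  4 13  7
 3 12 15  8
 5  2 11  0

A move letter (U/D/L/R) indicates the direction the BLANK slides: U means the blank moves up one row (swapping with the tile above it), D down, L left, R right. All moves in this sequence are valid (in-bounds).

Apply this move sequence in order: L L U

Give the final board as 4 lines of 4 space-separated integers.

Answer:  6 10  9 14
 1  4 13  7
 3  0 15  8
 5 12  2 11

Derivation:
After move 1 (L):
 6 10  9 14
 1  4 13  7
 3 12 15  8
 5  2  0 11

After move 2 (L):
 6 10  9 14
 1  4 13  7
 3 12 15  8
 5  0  2 11

After move 3 (U):
 6 10  9 14
 1  4 13  7
 3  0 15  8
 5 12  2 11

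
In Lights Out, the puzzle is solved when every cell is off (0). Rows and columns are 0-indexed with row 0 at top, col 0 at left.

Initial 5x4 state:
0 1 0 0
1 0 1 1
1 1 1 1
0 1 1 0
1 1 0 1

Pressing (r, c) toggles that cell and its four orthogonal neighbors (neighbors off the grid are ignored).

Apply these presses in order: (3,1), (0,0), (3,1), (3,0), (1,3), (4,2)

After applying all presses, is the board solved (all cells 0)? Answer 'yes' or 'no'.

After press 1 at (3,1):
0 1 0 0
1 0 1 1
1 0 1 1
1 0 0 0
1 0 0 1

After press 2 at (0,0):
1 0 0 0
0 0 1 1
1 0 1 1
1 0 0 0
1 0 0 1

After press 3 at (3,1):
1 0 0 0
0 0 1 1
1 1 1 1
0 1 1 0
1 1 0 1

After press 4 at (3,0):
1 0 0 0
0 0 1 1
0 1 1 1
1 0 1 0
0 1 0 1

After press 5 at (1,3):
1 0 0 1
0 0 0 0
0 1 1 0
1 0 1 0
0 1 0 1

After press 6 at (4,2):
1 0 0 1
0 0 0 0
0 1 1 0
1 0 0 0
0 0 1 0

Lights still on: 6

Answer: no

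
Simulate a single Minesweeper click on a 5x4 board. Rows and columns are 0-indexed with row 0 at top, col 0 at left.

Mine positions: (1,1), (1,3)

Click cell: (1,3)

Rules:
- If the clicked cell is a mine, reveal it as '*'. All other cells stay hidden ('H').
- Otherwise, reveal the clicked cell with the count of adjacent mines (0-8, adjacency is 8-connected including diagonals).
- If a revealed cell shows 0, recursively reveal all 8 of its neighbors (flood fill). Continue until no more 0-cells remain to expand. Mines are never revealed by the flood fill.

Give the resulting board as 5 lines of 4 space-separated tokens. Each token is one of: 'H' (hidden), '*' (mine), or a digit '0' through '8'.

H H H H
H H H *
H H H H
H H H H
H H H H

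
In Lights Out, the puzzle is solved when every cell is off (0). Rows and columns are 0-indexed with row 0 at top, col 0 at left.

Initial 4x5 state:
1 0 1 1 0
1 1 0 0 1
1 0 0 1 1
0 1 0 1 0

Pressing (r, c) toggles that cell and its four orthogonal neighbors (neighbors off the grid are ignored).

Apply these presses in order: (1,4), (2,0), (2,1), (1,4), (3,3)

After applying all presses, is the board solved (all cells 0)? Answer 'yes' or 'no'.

After press 1 at (1,4):
1 0 1 1 1
1 1 0 1 0
1 0 0 1 0
0 1 0 1 0

After press 2 at (2,0):
1 0 1 1 1
0 1 0 1 0
0 1 0 1 0
1 1 0 1 0

After press 3 at (2,1):
1 0 1 1 1
0 0 0 1 0
1 0 1 1 0
1 0 0 1 0

After press 4 at (1,4):
1 0 1 1 0
0 0 0 0 1
1 0 1 1 1
1 0 0 1 0

After press 5 at (3,3):
1 0 1 1 0
0 0 0 0 1
1 0 1 0 1
1 0 1 0 1

Lights still on: 10

Answer: no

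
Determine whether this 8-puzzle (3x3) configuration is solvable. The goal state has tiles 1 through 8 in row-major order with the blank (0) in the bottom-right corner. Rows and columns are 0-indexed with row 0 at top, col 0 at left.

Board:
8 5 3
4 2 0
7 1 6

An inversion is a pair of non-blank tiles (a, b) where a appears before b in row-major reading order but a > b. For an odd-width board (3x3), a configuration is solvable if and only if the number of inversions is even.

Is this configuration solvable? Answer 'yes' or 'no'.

Answer: yes

Derivation:
Inversions (pairs i<j in row-major order where tile[i] > tile[j] > 0): 18
18 is even, so the puzzle is solvable.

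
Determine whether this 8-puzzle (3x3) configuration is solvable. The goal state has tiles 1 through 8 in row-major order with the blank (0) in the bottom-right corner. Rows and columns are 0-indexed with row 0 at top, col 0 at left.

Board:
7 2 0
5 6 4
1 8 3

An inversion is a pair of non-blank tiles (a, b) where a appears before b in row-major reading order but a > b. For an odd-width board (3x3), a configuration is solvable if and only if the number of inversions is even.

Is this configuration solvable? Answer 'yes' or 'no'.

Inversions (pairs i<j in row-major order where tile[i] > tile[j] > 0): 16
16 is even, so the puzzle is solvable.

Answer: yes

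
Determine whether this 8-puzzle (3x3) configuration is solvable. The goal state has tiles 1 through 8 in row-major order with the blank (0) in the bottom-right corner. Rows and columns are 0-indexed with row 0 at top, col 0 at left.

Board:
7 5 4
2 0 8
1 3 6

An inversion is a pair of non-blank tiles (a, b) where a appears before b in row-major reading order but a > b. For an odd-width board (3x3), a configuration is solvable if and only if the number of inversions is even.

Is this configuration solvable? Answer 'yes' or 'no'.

Inversions (pairs i<j in row-major order where tile[i] > tile[j] > 0): 17
17 is odd, so the puzzle is not solvable.

Answer: no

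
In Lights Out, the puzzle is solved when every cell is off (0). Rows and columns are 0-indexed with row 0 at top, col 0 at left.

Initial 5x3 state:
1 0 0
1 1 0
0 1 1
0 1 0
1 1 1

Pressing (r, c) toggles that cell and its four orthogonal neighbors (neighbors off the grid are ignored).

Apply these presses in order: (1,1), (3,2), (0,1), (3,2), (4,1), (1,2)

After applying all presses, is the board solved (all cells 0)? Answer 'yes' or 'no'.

After press 1 at (1,1):
1 1 0
0 0 1
0 0 1
0 1 0
1 1 1

After press 2 at (3,2):
1 1 0
0 0 1
0 0 0
0 0 1
1 1 0

After press 3 at (0,1):
0 0 1
0 1 1
0 0 0
0 0 1
1 1 0

After press 4 at (3,2):
0 0 1
0 1 1
0 0 1
0 1 0
1 1 1

After press 5 at (4,1):
0 0 1
0 1 1
0 0 1
0 0 0
0 0 0

After press 6 at (1,2):
0 0 0
0 0 0
0 0 0
0 0 0
0 0 0

Lights still on: 0

Answer: yes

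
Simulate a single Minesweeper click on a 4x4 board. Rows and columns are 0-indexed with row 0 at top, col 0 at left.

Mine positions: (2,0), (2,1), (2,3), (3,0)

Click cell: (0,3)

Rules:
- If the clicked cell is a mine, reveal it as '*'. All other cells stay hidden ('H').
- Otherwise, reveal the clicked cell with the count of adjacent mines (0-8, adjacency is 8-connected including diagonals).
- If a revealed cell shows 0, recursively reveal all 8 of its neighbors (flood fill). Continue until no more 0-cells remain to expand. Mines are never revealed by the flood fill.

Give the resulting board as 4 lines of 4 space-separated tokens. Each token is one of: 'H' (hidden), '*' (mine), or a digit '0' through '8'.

0 0 0 0
2 2 2 1
H H H H
H H H H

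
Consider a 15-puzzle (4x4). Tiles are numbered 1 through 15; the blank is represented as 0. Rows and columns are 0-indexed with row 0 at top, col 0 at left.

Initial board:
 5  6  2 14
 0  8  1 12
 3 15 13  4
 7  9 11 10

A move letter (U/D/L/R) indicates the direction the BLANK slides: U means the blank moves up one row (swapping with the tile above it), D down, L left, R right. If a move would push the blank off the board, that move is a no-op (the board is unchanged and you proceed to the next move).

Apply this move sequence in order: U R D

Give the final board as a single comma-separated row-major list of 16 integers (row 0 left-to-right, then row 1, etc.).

Answer: 6, 8, 2, 14, 5, 0, 1, 12, 3, 15, 13, 4, 7, 9, 11, 10

Derivation:
After move 1 (U):
 0  6  2 14
 5  8  1 12
 3 15 13  4
 7  9 11 10

After move 2 (R):
 6  0  2 14
 5  8  1 12
 3 15 13  4
 7  9 11 10

After move 3 (D):
 6  8  2 14
 5  0  1 12
 3 15 13  4
 7  9 11 10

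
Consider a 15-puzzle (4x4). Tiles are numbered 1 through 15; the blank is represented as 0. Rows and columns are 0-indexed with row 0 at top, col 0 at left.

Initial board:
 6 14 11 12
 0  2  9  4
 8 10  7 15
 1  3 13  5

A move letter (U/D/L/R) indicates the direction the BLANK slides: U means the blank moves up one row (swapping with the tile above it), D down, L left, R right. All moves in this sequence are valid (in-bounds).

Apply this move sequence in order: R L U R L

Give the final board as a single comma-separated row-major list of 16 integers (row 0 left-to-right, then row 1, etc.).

After move 1 (R):
 6 14 11 12
 2  0  9  4
 8 10  7 15
 1  3 13  5

After move 2 (L):
 6 14 11 12
 0  2  9  4
 8 10  7 15
 1  3 13  5

After move 3 (U):
 0 14 11 12
 6  2  9  4
 8 10  7 15
 1  3 13  5

After move 4 (R):
14  0 11 12
 6  2  9  4
 8 10  7 15
 1  3 13  5

After move 5 (L):
 0 14 11 12
 6  2  9  4
 8 10  7 15
 1  3 13  5

Answer: 0, 14, 11, 12, 6, 2, 9, 4, 8, 10, 7, 15, 1, 3, 13, 5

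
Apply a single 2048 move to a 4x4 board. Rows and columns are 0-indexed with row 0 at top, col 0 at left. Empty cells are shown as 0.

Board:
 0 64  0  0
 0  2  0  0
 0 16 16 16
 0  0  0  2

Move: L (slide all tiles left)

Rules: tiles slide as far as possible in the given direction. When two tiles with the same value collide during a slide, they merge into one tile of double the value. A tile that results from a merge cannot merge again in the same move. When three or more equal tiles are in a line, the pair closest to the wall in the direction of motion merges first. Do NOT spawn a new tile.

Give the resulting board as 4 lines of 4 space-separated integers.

Slide left:
row 0: [0, 64, 0, 0] -> [64, 0, 0, 0]
row 1: [0, 2, 0, 0] -> [2, 0, 0, 0]
row 2: [0, 16, 16, 16] -> [32, 16, 0, 0]
row 3: [0, 0, 0, 2] -> [2, 0, 0, 0]

Answer: 64  0  0  0
 2  0  0  0
32 16  0  0
 2  0  0  0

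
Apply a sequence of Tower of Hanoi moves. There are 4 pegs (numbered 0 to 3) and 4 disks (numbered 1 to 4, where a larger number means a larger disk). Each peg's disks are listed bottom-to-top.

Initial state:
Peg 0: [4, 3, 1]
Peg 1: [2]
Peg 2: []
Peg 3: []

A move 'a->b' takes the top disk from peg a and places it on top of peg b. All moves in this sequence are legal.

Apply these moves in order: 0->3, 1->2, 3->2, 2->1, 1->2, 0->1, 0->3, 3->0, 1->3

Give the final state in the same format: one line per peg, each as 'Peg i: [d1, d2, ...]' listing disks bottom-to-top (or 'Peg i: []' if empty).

Answer: Peg 0: [4]
Peg 1: []
Peg 2: [2, 1]
Peg 3: [3]

Derivation:
After move 1 (0->3):
Peg 0: [4, 3]
Peg 1: [2]
Peg 2: []
Peg 3: [1]

After move 2 (1->2):
Peg 0: [4, 3]
Peg 1: []
Peg 2: [2]
Peg 3: [1]

After move 3 (3->2):
Peg 0: [4, 3]
Peg 1: []
Peg 2: [2, 1]
Peg 3: []

After move 4 (2->1):
Peg 0: [4, 3]
Peg 1: [1]
Peg 2: [2]
Peg 3: []

After move 5 (1->2):
Peg 0: [4, 3]
Peg 1: []
Peg 2: [2, 1]
Peg 3: []

After move 6 (0->1):
Peg 0: [4]
Peg 1: [3]
Peg 2: [2, 1]
Peg 3: []

After move 7 (0->3):
Peg 0: []
Peg 1: [3]
Peg 2: [2, 1]
Peg 3: [4]

After move 8 (3->0):
Peg 0: [4]
Peg 1: [3]
Peg 2: [2, 1]
Peg 3: []

After move 9 (1->3):
Peg 0: [4]
Peg 1: []
Peg 2: [2, 1]
Peg 3: [3]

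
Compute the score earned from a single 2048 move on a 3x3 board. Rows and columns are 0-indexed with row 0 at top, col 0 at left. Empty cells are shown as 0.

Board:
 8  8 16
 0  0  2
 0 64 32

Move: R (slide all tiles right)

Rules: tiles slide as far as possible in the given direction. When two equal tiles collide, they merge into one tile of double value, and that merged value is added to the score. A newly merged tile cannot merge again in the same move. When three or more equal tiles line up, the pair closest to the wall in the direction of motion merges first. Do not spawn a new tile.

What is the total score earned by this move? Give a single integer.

Slide right:
row 0: [8, 8, 16] -> [0, 16, 16]  score +16 (running 16)
row 1: [0, 0, 2] -> [0, 0, 2]  score +0 (running 16)
row 2: [0, 64, 32] -> [0, 64, 32]  score +0 (running 16)
Board after move:
 0 16 16
 0  0  2
 0 64 32

Answer: 16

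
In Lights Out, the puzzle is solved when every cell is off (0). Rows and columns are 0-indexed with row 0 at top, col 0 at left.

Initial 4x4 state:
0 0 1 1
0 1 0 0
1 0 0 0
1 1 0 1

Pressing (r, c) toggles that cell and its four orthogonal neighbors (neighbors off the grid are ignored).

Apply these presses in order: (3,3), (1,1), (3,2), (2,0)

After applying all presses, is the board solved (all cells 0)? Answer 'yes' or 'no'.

After press 1 at (3,3):
0 0 1 1
0 1 0 0
1 0 0 1
1 1 1 0

After press 2 at (1,1):
0 1 1 1
1 0 1 0
1 1 0 1
1 1 1 0

After press 3 at (3,2):
0 1 1 1
1 0 1 0
1 1 1 1
1 0 0 1

After press 4 at (2,0):
0 1 1 1
0 0 1 0
0 0 1 1
0 0 0 1

Lights still on: 7

Answer: no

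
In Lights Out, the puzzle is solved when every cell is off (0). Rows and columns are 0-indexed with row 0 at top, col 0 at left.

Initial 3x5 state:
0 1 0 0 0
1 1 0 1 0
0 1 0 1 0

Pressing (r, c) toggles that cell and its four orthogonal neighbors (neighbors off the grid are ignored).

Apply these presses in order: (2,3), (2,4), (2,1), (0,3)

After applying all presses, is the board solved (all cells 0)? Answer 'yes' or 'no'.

Answer: no

Derivation:
After press 1 at (2,3):
0 1 0 0 0
1 1 0 0 0
0 1 1 0 1

After press 2 at (2,4):
0 1 0 0 0
1 1 0 0 1
0 1 1 1 0

After press 3 at (2,1):
0 1 0 0 0
1 0 0 0 1
1 0 0 1 0

After press 4 at (0,3):
0 1 1 1 1
1 0 0 1 1
1 0 0 1 0

Lights still on: 9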